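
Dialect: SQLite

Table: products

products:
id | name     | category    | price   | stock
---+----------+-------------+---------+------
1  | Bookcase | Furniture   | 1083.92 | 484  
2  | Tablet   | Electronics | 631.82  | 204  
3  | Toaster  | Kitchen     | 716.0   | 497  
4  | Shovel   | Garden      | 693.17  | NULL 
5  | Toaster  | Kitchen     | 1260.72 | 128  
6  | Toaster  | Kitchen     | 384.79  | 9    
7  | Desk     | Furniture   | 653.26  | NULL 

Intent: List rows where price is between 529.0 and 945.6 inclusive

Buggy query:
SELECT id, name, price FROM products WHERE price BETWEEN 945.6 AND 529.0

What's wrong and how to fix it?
Bug: The bounds are reversed; BETWEEN a AND b requires a <= b to match anything

Fix: Swap the bounds so the smaller value comes first

Corrected query:
SELECT id, name, price FROM products WHERE price BETWEEN 529.0 AND 945.6

Result:
id | name    | price 
---+---------+-------
2  | Tablet  | 631.82
3  | Toaster | 716   
4  | Shovel  | 693.17
7  | Desk    | 653.26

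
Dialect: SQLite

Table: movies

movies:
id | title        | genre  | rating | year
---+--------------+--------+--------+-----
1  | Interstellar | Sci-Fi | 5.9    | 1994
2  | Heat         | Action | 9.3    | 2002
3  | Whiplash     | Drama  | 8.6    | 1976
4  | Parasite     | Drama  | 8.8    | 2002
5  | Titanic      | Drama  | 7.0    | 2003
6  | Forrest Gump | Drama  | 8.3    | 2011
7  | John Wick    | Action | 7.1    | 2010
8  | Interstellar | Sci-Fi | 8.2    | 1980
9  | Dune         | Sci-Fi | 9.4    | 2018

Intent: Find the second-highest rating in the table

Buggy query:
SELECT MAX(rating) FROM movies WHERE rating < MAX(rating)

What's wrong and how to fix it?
Bug: MAX(rating) on the right of the comparison is an aggregate-in-WHERE error

Fix: Put the inner MAX in a scalar subquery

Corrected query:
SELECT MAX(rating) FROM movies WHERE rating < (SELECT MAX(rating) FROM movies)

Result:
MAX(rating)
-----------
9.3        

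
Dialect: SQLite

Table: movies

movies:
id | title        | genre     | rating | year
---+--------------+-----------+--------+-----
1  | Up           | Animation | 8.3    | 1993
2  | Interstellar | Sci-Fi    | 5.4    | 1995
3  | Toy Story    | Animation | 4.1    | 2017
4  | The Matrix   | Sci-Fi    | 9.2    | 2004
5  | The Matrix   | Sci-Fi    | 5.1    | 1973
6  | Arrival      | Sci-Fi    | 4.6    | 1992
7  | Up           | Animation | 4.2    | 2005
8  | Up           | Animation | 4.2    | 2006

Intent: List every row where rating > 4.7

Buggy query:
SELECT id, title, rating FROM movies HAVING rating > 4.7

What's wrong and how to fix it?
Bug: This is a non-aggregate query (no GROUP BY, no aggregates), so in SQLite the HAVING clause is invalid here; a row-level condition belongs in WHERE

Fix: Replace HAVING with WHERE since the condition applies to individual rows

Corrected query:
SELECT id, title, rating FROM movies WHERE rating > 4.7

Result:
id | title        | rating
---+--------------+-------
1  | Up           | 8.3   
2  | Interstellar | 5.4   
4  | The Matrix   | 9.2   
5  | The Matrix   | 5.1   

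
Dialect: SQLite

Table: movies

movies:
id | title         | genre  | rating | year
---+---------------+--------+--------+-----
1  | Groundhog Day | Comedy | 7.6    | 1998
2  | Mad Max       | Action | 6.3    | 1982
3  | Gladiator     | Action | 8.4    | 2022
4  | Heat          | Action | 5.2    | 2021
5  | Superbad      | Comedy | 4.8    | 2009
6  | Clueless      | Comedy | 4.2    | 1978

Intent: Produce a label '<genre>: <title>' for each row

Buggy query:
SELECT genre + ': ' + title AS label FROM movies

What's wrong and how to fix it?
Bug: SQLite uses || for string concatenation; + coerces text to numbers (yielding 0)

Fix: Use the || operator for string concatenation

Corrected query:
SELECT genre || ': ' || title AS label FROM movies

Result:
label                
---------------------
Comedy: Groundhog Day
Action: Mad Max      
Action: Gladiator    
Action: Heat         
Comedy: Superbad     
Comedy: Clueless     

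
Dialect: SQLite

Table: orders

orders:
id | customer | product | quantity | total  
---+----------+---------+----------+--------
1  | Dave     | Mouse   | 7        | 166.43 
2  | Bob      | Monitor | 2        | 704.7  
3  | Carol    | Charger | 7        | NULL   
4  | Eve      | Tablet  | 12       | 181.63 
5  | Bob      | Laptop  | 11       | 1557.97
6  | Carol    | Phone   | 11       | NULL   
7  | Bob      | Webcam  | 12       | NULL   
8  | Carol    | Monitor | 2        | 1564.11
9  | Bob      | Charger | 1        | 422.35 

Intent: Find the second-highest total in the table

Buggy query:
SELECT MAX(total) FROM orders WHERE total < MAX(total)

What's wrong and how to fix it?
Bug: MAX(total) on the right of the comparison is an aggregate-in-WHERE error

Fix: Put the inner MAX in a scalar subquery

Corrected query:
SELECT MAX(total) FROM orders WHERE total < (SELECT MAX(total) FROM orders)

Result:
MAX(total)
----------
1557.97   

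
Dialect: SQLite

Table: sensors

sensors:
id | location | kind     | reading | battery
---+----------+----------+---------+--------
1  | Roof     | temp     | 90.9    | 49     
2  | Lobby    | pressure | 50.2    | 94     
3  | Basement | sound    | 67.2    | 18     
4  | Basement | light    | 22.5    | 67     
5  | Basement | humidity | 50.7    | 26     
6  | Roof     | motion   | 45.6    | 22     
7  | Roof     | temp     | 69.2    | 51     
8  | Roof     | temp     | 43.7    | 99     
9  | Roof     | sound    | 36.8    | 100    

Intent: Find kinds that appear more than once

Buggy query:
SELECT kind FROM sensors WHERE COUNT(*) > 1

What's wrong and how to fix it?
Bug: COUNT(*) is an aggregate and cannot be used in WHERE

Fix: Group first, then use HAVING for the count condition

Corrected query:
SELECT kind FROM sensors GROUP BY kind HAVING COUNT(*) > 1

Result:
kind 
-----
sound
temp 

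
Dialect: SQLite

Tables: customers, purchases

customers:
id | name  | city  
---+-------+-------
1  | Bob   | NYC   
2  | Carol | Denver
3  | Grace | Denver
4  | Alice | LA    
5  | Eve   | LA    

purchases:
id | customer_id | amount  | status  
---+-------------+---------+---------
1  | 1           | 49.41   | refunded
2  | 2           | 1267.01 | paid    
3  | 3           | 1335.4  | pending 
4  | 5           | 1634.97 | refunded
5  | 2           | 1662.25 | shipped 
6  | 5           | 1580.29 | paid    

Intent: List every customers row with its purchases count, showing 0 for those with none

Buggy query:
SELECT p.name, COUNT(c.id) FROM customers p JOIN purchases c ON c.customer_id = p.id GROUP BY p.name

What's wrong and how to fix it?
Bug: An inner join excludes parents with zero children

Fix: Use LEFT JOIN so parents without children still appear (COUNT(c.id) gives 0)

Corrected query:
SELECT p.name, COUNT(c.id) FROM customers p LEFT JOIN purchases c ON c.customer_id = p.id GROUP BY p.name

Result:
name  | COUNT(c.id)
------+------------
Alice | 0          
Bob   | 1          
Carol | 2          
Eve   | 2          
Grace | 1          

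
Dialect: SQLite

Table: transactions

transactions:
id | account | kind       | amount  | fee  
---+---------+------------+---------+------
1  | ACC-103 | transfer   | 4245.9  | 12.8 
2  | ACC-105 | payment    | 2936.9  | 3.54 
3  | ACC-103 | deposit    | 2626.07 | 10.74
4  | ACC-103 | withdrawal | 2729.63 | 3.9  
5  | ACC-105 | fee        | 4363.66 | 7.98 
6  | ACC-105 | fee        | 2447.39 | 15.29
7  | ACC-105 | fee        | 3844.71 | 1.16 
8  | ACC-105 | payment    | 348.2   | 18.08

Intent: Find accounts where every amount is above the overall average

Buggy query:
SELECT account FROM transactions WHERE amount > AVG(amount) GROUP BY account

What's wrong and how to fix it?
Bug: AVG() is an aggregate; it can't sit directly in WHERE

Fix: Compute the overall average in a scalar subquery and compare each group's MIN against it in HAVING

Corrected query:
SELECT account FROM transactions GROUP BY account HAVING MIN(amount) > (SELECT AVG(amount) FROM transactions)

Result:
(no rows)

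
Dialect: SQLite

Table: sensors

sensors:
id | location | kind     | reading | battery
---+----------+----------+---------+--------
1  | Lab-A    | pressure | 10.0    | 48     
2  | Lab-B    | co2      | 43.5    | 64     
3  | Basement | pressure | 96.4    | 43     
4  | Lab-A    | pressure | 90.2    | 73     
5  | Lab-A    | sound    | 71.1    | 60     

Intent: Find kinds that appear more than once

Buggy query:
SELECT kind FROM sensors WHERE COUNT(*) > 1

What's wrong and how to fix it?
Bug: WHERE can't reference COUNT(*); aggregates are computed after WHERE

Fix: Group first, then use HAVING for the count condition

Corrected query:
SELECT kind FROM sensors GROUP BY kind HAVING COUNT(*) > 1

Result:
kind    
--------
pressure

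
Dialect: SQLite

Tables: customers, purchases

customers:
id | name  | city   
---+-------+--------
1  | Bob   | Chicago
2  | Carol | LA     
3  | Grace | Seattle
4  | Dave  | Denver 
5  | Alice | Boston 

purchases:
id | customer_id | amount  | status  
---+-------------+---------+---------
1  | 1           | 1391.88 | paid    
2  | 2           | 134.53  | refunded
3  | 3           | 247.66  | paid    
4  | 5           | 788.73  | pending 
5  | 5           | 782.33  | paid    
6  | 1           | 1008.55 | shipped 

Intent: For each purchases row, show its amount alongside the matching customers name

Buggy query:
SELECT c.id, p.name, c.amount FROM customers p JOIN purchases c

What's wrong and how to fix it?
Bug: Missing join condition: each purchases row is matched to all customers rows instead of just its own

Fix: Specify the join condition linking the foreign key to the parent id

Corrected query:
SELECT c.id, p.name, c.amount FROM customers p JOIN purchases c ON c.customer_id = p.id

Result:
id | name  | amount 
---+-------+--------
1  | Bob   | 1391.88
2  | Carol | 134.53 
3  | Grace | 247.66 
4  | Alice | 788.73 
5  | Alice | 782.33 
6  | Bob   | 1008.55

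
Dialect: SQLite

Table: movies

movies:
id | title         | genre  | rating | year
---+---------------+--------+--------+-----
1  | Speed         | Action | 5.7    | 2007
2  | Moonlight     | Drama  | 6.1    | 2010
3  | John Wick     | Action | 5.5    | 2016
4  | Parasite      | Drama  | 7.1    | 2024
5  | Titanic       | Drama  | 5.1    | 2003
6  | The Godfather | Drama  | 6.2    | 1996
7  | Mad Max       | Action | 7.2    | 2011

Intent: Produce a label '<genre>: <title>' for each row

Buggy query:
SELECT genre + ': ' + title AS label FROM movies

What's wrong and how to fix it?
Bug: '+' is numeric addition; on text columns SQLite converts them to 0 instead of concatenating

Fix: Replace + with || to concatenate text

Corrected query:
SELECT genre || ': ' || title AS label FROM movies

Result:
label               
--------------------
Action: Speed       
Drama: Moonlight    
Action: John Wick   
Drama: Parasite     
Drama: Titanic      
Drama: The Godfather
Action: Mad Max     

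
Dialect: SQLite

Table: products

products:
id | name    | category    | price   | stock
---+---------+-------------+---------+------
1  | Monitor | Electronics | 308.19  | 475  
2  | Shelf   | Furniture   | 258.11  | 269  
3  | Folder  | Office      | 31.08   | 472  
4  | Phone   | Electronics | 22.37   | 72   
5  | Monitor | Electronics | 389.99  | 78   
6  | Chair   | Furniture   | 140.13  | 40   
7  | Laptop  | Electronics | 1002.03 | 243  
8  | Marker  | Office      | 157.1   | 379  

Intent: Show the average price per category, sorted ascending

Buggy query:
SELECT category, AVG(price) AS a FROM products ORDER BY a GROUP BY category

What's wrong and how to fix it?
Bug: ORDER BY appears before GROUP BY; SQL clause order requires GROUP BY first

Fix: Move ORDER BY to the end, after GROUP BY

Corrected query:
SELECT category, AVG(price) AS a FROM products GROUP BY category ORDER BY a

Result:
category    | a      
------------+--------
Office      | 94.09  
Furniture   | 199.12 
Electronics | 430.645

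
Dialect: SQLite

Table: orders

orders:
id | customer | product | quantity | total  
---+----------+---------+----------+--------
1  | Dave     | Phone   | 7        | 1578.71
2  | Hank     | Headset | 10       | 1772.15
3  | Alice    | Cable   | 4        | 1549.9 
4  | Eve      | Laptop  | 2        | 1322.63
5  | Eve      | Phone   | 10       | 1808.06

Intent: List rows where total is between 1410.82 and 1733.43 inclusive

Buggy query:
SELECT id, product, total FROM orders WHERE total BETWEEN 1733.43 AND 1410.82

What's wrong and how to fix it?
Bug: BETWEEN expects the lower bound first; with 1733.43 AND 1410.82 the range is empty

Fix: Write BETWEEN 1410.82 AND 1733.43

Corrected query:
SELECT id, product, total FROM orders WHERE total BETWEEN 1410.82 AND 1733.43

Result:
id | product | total  
---+---------+--------
1  | Phone   | 1578.71
3  | Cable   | 1549.9 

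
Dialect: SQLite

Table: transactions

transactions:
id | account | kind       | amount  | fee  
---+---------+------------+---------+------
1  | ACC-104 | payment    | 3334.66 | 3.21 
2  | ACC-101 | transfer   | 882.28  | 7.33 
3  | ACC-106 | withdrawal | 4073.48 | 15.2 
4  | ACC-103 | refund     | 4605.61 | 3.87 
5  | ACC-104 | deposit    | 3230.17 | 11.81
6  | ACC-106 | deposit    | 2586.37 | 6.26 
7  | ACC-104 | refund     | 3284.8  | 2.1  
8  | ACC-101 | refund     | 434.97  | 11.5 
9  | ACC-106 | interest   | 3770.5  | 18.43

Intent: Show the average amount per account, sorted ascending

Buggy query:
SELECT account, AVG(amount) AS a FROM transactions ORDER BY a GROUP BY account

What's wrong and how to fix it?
Bug: ORDER BY appears before GROUP BY; SQL clause order requires GROUP BY first

Fix: Reorder: SELECT … FROM … GROUP BY … ORDER BY …

Corrected query:
SELECT account, AVG(amount) AS a FROM transactions GROUP BY account ORDER BY a

Result:
account | a          
--------+------------
ACC-101 | 658.625    
ACC-104 | 3283.21    
ACC-106 | 3476.783333
ACC-103 | 4605.61    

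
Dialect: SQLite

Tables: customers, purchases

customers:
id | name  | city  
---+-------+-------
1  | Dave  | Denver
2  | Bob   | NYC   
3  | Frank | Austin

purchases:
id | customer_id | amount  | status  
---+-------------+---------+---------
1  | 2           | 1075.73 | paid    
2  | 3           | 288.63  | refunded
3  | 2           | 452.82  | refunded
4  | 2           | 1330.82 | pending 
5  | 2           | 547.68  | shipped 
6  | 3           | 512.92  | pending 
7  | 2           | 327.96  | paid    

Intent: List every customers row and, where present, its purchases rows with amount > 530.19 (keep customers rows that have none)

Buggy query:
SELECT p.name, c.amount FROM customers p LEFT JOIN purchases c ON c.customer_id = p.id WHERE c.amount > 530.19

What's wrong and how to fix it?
Bug: A WHERE condition on the right-hand table after LEFT JOIN drops unmatched parents

Fix: Put 'c.amount > 530.19' in the JOIN's ON clause instead of WHERE

Corrected query:
SELECT p.name, c.amount FROM customers p LEFT JOIN purchases c ON c.customer_id = p.id AND c.amount > 530.19

Result:
name  | amount 
------+--------
Dave  | NULL   
Bob   | 547.68 
Bob   | 1075.73
Bob   | 1330.82
Frank | NULL   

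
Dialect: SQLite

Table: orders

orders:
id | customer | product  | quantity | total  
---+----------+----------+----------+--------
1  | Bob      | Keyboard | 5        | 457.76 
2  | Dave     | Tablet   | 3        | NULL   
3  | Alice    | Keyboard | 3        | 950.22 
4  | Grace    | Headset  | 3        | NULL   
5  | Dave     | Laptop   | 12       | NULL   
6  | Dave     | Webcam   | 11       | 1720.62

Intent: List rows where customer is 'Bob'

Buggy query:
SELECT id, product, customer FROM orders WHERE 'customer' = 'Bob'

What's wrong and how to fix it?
Bug: Single quotes denote string literals in SQL; the column name is being compared as a constant string

Fix: Remove the quotes around the column name (or use double quotes for an identifier)

Corrected query:
SELECT id, product, customer FROM orders WHERE customer = 'Bob'

Result:
id | product  | customer
---+----------+---------
1  | Keyboard | Bob     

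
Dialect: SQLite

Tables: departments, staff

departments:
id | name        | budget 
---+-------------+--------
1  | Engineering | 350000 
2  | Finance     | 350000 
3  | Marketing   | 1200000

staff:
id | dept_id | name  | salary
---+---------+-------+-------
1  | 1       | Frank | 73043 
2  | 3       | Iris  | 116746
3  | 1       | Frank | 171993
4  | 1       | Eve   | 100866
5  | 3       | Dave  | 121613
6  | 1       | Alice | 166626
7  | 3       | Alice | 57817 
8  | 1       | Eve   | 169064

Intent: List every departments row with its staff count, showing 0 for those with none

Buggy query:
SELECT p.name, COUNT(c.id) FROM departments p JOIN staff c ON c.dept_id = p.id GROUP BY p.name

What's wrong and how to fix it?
Bug: An inner join excludes parents with zero children

Fix: Use LEFT JOIN so parents without children still appear (COUNT(c.id) gives 0)

Corrected query:
SELECT p.name, COUNT(c.id) FROM departments p LEFT JOIN staff c ON c.dept_id = p.id GROUP BY p.name

Result:
name        | COUNT(c.id)
------------+------------
Engineering | 5          
Finance     | 0          
Marketing   | 3          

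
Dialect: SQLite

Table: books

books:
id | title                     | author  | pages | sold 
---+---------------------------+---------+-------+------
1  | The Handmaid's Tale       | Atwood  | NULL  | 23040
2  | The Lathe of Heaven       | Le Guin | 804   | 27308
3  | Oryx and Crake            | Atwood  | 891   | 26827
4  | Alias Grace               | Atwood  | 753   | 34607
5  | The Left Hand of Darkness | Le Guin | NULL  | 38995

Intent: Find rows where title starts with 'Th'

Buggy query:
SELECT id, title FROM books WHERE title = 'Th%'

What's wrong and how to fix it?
Bug: '=' compares the literal string including the % character; pattern matching needs LIKE

Fix: Replace '=' with LIKE so 'Th%' is treated as a pattern

Corrected query:
SELECT id, title FROM books WHERE title LIKE 'Th%'

Result:
id | title                    
---+--------------------------
1  | The Handmaid's Tale      
2  | The Lathe of Heaven      
5  | The Left Hand of Darkness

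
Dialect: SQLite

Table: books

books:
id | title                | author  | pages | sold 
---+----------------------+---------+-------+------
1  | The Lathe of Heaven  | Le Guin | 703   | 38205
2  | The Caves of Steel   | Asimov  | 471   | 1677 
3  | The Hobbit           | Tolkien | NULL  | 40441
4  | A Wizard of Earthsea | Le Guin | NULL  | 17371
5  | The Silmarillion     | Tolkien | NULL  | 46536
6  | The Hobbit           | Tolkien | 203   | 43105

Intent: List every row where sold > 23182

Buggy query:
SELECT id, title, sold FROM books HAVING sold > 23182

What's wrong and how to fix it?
Bug: This is a non-aggregate query (no GROUP BY, no aggregates), so in SQLite the HAVING clause is invalid here; a row-level condition belongs in WHERE

Fix: Use WHERE for row-level filtering

Corrected query:
SELECT id, title, sold FROM books WHERE sold > 23182

Result:
id | title               | sold 
---+---------------------+------
1  | The Lathe of Heaven | 38205
3  | The Hobbit          | 40441
5  | The Silmarillion    | 46536
6  | The Hobbit          | 43105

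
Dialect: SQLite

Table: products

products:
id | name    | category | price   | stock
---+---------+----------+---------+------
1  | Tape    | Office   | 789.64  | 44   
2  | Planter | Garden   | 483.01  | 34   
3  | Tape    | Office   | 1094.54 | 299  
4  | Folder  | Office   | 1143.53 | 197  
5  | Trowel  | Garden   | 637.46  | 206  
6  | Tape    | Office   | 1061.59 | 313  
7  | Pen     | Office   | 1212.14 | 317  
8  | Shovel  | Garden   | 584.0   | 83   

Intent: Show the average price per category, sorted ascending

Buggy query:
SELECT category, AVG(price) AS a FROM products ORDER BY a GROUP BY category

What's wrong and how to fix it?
Bug: ORDER BY appears before GROUP BY; SQL clause order requires GROUP BY first

Fix: Reorder: SELECT … FROM … GROUP BY … ORDER BY …

Corrected query:
SELECT category, AVG(price) AS a FROM products GROUP BY category ORDER BY a

Result:
category | a         
---------+-----------
Garden   | 568.156667
Office   | 1060.288  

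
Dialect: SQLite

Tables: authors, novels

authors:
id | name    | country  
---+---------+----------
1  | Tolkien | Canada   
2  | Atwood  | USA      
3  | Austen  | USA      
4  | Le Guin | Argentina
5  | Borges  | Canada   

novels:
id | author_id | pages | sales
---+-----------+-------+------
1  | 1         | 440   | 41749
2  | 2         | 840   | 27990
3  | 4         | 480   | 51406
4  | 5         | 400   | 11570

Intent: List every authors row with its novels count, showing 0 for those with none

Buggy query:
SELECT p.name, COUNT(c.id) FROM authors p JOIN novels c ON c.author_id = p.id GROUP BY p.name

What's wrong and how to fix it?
Bug: INNER JOIN drops authors rows that have no matching novels rows

Fix: Switch to LEFT JOIN to retain unmatched parent rows

Corrected query:
SELECT p.name, COUNT(c.id) FROM authors p LEFT JOIN novels c ON c.author_id = p.id GROUP BY p.name

Result:
name    | COUNT(c.id)
--------+------------
Atwood  | 1          
Austen  | 0          
Borges  | 1          
Le Guin | 1          
Tolkien | 1          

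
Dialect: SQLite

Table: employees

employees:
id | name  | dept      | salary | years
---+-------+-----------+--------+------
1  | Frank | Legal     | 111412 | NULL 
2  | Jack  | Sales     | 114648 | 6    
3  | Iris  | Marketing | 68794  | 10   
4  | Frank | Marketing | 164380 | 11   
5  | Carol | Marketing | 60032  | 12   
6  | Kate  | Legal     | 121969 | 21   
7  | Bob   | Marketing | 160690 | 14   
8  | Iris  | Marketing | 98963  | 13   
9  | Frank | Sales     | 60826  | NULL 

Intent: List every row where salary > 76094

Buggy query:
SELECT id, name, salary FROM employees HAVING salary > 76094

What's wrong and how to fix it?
Bug: HAVING filters the output of aggregation, but this query has no GROUP BY and no aggregate functions, so SQLite rejects it (HAVING clause on a non-aggregate query); the condition here is per row

Fix: Use WHERE for row-level filtering

Corrected query:
SELECT id, name, salary FROM employees WHERE salary > 76094

Result:
id | name  | salary
---+-------+-------
1  | Frank | 111412
2  | Jack  | 114648
4  | Frank | 164380
6  | Kate  | 121969
7  | Bob   | 160690
8  | Iris  | 98963 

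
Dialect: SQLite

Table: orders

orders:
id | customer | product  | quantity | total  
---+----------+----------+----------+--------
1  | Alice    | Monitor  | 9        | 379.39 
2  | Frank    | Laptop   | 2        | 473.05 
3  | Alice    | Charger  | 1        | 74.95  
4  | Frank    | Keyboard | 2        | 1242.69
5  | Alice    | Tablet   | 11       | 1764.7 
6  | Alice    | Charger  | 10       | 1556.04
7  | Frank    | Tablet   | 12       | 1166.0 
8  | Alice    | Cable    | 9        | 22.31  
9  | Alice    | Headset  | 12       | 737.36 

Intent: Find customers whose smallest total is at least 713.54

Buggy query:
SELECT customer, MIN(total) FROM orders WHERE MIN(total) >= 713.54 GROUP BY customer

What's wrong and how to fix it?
Bug: Aggregates like MIN are computed per group after WHERE runs

Fix: Replace WHERE with HAVING after the GROUP BY

Corrected query:
SELECT customer, MIN(total) FROM orders GROUP BY customer HAVING MIN(total) >= 713.54

Result:
(no rows)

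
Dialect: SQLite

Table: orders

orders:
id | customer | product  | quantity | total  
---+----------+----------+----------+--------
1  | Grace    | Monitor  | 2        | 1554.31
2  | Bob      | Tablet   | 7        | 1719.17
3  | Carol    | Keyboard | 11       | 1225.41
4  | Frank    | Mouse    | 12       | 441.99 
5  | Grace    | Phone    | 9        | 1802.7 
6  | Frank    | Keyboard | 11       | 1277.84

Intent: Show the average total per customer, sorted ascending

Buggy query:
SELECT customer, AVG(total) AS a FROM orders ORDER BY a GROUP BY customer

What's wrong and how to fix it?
Bug: ORDER BY appears before GROUP BY; SQL clause order requires GROUP BY first

Fix: Reorder: SELECT … FROM … GROUP BY … ORDER BY …

Corrected query:
SELECT customer, AVG(total) AS a FROM orders GROUP BY customer ORDER BY a

Result:
customer | a       
---------+---------
Frank    | 859.915 
Carol    | 1225.41 
Grace    | 1678.505
Bob      | 1719.17 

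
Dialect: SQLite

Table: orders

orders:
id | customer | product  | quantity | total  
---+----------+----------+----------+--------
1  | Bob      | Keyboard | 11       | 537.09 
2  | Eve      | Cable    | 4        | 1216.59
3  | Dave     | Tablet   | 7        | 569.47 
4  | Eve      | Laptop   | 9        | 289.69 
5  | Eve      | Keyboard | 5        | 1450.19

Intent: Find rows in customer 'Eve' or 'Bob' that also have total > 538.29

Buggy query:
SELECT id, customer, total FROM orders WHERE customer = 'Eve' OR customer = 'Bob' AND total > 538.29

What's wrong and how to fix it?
Bug: Without parentheses, AND is evaluated before OR, so the total filter only applies to the 'Bob' branch

Fix: Add parentheses around the OR so the AND applies to both alternatives

Corrected query:
SELECT id, customer, total FROM orders WHERE (customer = 'Eve' OR customer = 'Bob') AND total > 538.29

Result:
id | customer | total  
---+----------+--------
2  | Eve      | 1216.59
5  | Eve      | 1450.19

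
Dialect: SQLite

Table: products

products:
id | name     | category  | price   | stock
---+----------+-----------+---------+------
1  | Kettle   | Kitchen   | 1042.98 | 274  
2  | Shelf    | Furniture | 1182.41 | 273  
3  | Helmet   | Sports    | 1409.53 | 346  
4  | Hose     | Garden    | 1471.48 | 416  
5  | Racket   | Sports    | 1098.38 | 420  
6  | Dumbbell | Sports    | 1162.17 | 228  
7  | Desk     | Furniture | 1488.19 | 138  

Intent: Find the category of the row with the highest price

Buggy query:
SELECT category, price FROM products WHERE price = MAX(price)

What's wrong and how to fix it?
Bug: MAX(price) is an aggregate and cannot be used directly in WHERE

Fix: Use a subquery: WHERE price = (SELECT MAX(price) FROM products)

Corrected query:
SELECT category, price FROM products WHERE price = (SELECT MAX(price) FROM products)

Result:
category  | price  
----------+--------
Furniture | 1488.19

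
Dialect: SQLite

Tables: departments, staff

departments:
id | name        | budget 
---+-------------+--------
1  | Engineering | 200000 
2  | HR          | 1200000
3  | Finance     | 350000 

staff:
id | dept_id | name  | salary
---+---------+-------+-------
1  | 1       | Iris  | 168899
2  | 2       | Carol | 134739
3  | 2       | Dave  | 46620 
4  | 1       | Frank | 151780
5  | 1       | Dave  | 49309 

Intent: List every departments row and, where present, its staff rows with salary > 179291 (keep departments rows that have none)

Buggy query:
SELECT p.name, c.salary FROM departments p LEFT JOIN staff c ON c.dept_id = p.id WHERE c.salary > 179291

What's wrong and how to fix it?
Bug: A WHERE condition on the right-hand table after LEFT JOIN drops unmatched parents

Fix: Move the right-table condition into the ON clause so unmatched parents are kept

Corrected query:
SELECT p.name, c.salary FROM departments p LEFT JOIN staff c ON c.dept_id = p.id AND c.salary > 179291

Result:
name        | salary
------------+-------
Engineering | NULL  
HR          | NULL  
Finance     | NULL  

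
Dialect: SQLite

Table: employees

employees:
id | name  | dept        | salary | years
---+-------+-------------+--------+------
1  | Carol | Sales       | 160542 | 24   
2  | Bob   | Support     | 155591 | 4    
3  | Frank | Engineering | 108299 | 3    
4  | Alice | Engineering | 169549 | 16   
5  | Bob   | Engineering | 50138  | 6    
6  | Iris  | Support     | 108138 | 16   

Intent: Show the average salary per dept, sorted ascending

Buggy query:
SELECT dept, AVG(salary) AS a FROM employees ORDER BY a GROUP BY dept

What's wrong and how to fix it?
Bug: GROUP BY must precede ORDER BY

Fix: Move ORDER BY to the end, after GROUP BY

Corrected query:
SELECT dept, AVG(salary) AS a FROM employees GROUP BY dept ORDER BY a

Result:
dept        | a            
------------+--------------
Engineering | 109328.666667
Support     | 131864.5     
Sales       | 160542       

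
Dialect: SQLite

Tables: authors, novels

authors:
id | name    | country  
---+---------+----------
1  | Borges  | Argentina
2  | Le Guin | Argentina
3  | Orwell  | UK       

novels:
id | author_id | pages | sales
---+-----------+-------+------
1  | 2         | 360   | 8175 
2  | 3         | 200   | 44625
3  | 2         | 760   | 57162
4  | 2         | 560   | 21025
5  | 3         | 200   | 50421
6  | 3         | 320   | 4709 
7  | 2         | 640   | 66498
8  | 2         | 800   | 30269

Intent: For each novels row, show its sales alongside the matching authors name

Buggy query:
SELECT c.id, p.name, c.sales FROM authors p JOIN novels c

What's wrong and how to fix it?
Bug: JOIN with no ON clause produces a cartesian product; every novels row pairs with every authors row

Fix: Add ON c.author_id = p.id to the JOIN

Corrected query:
SELECT c.id, p.name, c.sales FROM authors p JOIN novels c ON c.author_id = p.id

Result:
id | name    | sales
---+---------+------
1  | Le Guin | 8175 
2  | Orwell  | 44625
3  | Le Guin | 57162
4  | Le Guin | 21025
5  | Orwell  | 50421
6  | Orwell  | 4709 
7  | Le Guin | 66498
8  | Le Guin | 30269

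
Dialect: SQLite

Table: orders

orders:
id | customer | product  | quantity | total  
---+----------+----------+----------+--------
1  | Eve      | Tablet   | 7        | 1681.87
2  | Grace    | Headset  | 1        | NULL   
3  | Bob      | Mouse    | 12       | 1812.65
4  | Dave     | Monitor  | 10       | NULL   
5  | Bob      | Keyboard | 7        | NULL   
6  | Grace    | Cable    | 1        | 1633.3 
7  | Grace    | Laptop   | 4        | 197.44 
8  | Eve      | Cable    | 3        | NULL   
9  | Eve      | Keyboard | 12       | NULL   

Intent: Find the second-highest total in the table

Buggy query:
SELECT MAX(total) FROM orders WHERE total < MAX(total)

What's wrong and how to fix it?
Bug: MAX(total) on the right of the comparison is an aggregate-in-WHERE error

Fix: Compute the overall MAX in a subquery, then take MAX of rows below it

Corrected query:
SELECT MAX(total) FROM orders WHERE total < (SELECT MAX(total) FROM orders)

Result:
MAX(total)
----------
1681.87   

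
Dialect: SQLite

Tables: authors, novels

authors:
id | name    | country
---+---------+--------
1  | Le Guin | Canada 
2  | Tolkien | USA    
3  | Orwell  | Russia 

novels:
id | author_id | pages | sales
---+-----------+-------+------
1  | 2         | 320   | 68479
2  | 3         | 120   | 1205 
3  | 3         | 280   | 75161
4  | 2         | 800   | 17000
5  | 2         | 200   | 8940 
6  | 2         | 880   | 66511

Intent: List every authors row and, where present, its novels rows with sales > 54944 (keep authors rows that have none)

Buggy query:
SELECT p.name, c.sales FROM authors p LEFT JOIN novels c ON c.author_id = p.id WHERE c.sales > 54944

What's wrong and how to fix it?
Bug: A WHERE condition on the right-hand table after LEFT JOIN drops unmatched parents

Fix: Move the right-table condition into the ON clause so unmatched parents are kept

Corrected query:
SELECT p.name, c.sales FROM authors p LEFT JOIN novels c ON c.author_id = p.id AND c.sales > 54944

Result:
name    | sales
--------+------
Le Guin | NULL 
Tolkien | 66511
Tolkien | 68479
Orwell  | 75161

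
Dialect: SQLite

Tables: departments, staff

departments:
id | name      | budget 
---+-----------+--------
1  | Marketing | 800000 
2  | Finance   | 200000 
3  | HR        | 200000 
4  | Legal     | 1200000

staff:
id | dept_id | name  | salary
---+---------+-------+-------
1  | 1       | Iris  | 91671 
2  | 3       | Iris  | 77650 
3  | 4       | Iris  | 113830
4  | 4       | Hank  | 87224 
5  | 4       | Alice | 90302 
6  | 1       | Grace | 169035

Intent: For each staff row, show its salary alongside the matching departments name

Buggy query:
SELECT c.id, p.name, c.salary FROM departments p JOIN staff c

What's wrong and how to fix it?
Bug: JOIN with no ON clause produces a cartesian product; every staff row pairs with every departments row

Fix: Specify the join condition linking the foreign key to the parent id

Corrected query:
SELECT c.id, p.name, c.salary FROM departments p JOIN staff c ON c.dept_id = p.id

Result:
id | name      | salary
---+-----------+-------
1  | Marketing | 91671 
2  | HR        | 77650 
3  | Legal     | 113830
4  | Legal     | 87224 
5  | Legal     | 90302 
6  | Marketing | 169035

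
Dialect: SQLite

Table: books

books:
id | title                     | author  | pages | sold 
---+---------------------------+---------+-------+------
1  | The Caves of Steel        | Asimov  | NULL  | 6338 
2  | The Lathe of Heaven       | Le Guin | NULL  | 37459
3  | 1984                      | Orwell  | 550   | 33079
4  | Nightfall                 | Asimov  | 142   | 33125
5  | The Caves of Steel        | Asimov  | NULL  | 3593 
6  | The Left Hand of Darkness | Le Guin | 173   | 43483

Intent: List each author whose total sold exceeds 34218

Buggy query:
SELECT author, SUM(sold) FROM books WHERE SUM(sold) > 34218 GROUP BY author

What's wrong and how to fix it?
Bug: WHERE runs before GROUP BY, so aggregates aren't available there

Fix: Move the aggregate condition to a HAVING clause

Corrected query:
SELECT author, SUM(sold) FROM books GROUP BY author HAVING SUM(sold) > 34218

Result:
author  | SUM(sold)
--------+----------
Asimov  | 43056    
Le Guin | 80942    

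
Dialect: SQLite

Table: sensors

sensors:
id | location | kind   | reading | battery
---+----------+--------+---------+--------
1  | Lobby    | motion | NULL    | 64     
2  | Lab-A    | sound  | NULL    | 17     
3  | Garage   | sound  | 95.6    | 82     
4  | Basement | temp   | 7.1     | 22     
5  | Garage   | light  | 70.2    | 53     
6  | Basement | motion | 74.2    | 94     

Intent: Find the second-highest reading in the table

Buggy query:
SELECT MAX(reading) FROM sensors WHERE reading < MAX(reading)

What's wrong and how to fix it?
Bug: The inner MAX is an aggregate inside WHERE, which is not allowed

Fix: Put the inner MAX in a scalar subquery

Corrected query:
SELECT MAX(reading) FROM sensors WHERE reading < (SELECT MAX(reading) FROM sensors)

Result:
MAX(reading)
------------
74.2        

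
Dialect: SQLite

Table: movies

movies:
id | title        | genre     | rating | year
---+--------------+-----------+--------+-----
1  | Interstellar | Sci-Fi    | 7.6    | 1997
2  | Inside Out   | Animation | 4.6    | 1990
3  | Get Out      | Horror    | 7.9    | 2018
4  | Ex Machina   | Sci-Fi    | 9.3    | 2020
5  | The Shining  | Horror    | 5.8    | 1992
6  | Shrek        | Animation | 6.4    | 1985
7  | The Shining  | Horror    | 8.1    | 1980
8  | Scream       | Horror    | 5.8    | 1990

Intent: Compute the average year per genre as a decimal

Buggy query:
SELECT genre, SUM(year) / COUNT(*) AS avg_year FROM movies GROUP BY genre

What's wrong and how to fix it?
Bug: SUM(year) and COUNT(*) are both integers; the division truncates the fractional part

Fix: Multiply by 1.0 (or CAST to REAL) to force floating-point division

Corrected query:
SELECT genre, SUM(year) * 1.0 / COUNT(*) AS avg_year FROM movies GROUP BY genre

Result:
genre     | avg_year
----------+---------
Animation | 1987.5  
Horror    | 1995    
Sci-Fi    | 2008.5  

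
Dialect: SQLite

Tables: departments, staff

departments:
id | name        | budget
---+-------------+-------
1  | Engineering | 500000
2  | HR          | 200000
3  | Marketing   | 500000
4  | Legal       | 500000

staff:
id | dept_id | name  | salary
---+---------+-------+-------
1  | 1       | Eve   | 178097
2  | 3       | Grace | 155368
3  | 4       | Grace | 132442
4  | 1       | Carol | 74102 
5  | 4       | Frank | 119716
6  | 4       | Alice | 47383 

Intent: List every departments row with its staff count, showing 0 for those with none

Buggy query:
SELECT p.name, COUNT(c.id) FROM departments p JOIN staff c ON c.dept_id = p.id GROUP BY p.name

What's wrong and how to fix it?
Bug: An inner join excludes parents with zero children

Fix: Switch to LEFT JOIN to retain unmatched parent rows

Corrected query:
SELECT p.name, COUNT(c.id) FROM departments p LEFT JOIN staff c ON c.dept_id = p.id GROUP BY p.name

Result:
name        | COUNT(c.id)
------------+------------
Engineering | 2          
HR          | 0          
Legal       | 3          
Marketing   | 1          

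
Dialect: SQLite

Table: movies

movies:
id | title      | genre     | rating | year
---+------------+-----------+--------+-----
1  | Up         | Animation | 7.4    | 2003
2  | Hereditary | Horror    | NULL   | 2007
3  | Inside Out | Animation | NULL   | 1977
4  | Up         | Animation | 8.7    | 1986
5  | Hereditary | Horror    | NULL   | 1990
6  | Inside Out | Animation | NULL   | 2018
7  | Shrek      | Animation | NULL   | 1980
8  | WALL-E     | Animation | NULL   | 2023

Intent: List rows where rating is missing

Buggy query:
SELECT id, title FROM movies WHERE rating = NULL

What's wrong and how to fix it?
Bug: Comparing to NULL with '=' never matches; NULL = NULL is unknown, not true

Fix: Replace '= NULL' with 'IS NULL'

Corrected query:
SELECT id, title FROM movies WHERE rating IS NULL

Result:
id | title     
---+-----------
2  | Hereditary
3  | Inside Out
5  | Hereditary
6  | Inside Out
7  | Shrek     
8  | WALL-E    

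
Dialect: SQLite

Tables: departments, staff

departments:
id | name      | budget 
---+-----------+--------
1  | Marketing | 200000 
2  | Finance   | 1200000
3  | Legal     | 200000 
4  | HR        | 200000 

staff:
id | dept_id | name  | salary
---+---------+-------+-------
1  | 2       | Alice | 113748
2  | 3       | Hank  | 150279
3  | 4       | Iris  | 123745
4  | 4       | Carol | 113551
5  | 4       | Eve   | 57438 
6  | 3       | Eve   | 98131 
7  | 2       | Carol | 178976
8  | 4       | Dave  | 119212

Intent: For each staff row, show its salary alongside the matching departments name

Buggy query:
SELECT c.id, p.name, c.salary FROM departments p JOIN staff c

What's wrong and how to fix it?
Bug: Missing join condition: each staff row is matched to all departments rows instead of just its own

Fix: Specify the join condition linking the foreign key to the parent id

Corrected query:
SELECT c.id, p.name, c.salary FROM departments p JOIN staff c ON c.dept_id = p.id

Result:
id | name    | salary
---+---------+-------
1  | Finance | 113748
2  | Legal   | 150279
3  | HR      | 123745
4  | HR      | 113551
5  | HR      | 57438 
6  | Legal   | 98131 
7  | Finance | 178976
8  | HR      | 119212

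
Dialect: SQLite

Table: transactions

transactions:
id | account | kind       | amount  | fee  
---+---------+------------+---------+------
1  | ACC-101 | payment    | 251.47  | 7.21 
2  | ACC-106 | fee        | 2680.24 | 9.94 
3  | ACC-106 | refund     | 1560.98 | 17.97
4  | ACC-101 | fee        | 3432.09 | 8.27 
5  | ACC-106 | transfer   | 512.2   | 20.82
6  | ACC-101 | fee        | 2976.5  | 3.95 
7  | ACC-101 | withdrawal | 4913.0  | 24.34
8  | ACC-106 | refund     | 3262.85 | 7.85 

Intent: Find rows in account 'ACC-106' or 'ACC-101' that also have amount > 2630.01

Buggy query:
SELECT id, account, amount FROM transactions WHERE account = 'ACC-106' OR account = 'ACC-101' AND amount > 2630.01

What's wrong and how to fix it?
Bug: Without parentheses, AND is evaluated before OR, so the amount filter only applies to the 'ACC-101' branch

Fix: Group the OR with parentheses (or use IN), then AND the threshold

Corrected query:
SELECT id, account, amount FROM transactions WHERE (account = 'ACC-106' OR account = 'ACC-101') AND amount > 2630.01

Result:
id | account | amount 
---+---------+--------
2  | ACC-106 | 2680.24
4  | ACC-101 | 3432.09
6  | ACC-101 | 2976.5 
7  | ACC-101 | 4913   
8  | ACC-106 | 3262.85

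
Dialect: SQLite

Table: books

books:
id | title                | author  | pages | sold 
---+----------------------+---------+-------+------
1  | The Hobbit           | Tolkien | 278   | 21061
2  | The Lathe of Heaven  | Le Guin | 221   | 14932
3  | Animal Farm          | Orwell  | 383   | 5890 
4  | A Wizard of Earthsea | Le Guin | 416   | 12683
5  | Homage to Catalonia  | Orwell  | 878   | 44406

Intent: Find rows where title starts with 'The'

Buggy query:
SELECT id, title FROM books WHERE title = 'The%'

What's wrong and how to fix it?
Bug: Wildcards only work with LIKE; '=' treats '%' as a literal character

Fix: Replace '=' with LIKE so 'The%' is treated as a pattern

Corrected query:
SELECT id, title FROM books WHERE title LIKE 'The%'

Result:
id | title              
---+--------------------
1  | The Hobbit         
2  | The Lathe of Heaven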